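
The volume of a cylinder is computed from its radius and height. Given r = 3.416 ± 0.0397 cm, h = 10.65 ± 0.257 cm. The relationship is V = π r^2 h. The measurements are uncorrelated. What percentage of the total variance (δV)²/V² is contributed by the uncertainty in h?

(δV/V)² = (2·δr/r)² + (1·δh/h)²
  r term: (2×0.0116)² = 0.000540
  h term: (1×0.0241)² = 0.000582
Total = 0.00112. Share from h = 0.000582/0.00112 = 0.519.

51.9%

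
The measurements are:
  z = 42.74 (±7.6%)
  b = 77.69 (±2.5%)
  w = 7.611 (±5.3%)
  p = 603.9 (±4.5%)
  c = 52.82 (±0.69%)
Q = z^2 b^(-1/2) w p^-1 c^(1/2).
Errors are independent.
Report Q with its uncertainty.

Each factor contributes (exponent × relative error)² to (δQ/Q)²:
  (2·δz/z)² = (2×0.0760)² = 0.0231;  (−½·δb/b)² = (-0.5×0.0250)² = 0.000156;  (1·δw/w)² = (1×0.0530)² = 0.00281;  (-1·δp/p)² = (-1×0.0450)² = 0.00202;  (½·δc/c)² = (0.5×0.00690)² = 1.19e-05
δQ/Q = √(0.0281) = 0.168
Q = 18.98, so δQ = 0.168 × 18.98 = 3.18.

18.98 ± 3.18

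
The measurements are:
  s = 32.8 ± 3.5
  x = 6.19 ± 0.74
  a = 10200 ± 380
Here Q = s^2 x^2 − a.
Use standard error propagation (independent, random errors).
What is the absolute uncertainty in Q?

Let p = s^2·x^2 = 41200. δp/p = √((2·δs/s)² + (2·δx/x)²) = √(0.0455 + 0.0572) = 0.320, so δp = 13200.
Q = p − a: δQ = √(δp² + δa²) = √(1.75e+08 + 1.44e+05) = 13200

13200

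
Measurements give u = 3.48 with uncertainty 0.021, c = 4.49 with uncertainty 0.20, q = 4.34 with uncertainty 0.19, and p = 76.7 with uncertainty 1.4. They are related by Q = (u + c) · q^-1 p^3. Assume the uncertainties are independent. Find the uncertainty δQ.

Let w = u + c = 7.97. δw = √(δu² + δc²) = √(0.000441 + 0.0400) = 0.201, so δw/w = 0.0252.
Q is then a monomial in w, q, p:
δQ/Q = √((δw/w)² + (-1·δq/q)² + (3·δp/p)²) = √(0.000637 + 0.00192 + 0.00300) = 0.0745
Q = 8.29e+05, so δQ = 0.0745 × 8.29e+05 = 61700.

61700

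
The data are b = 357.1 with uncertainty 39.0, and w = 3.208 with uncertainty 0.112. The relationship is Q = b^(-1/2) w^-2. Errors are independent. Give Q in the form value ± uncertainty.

0.005142 ± 0.000456

Products/powers → add relative errors in quadrature, weighted by exponent:
  (−½·δb/b)² = (-0.5×0.109)² = 0.00298;  (-2·δw/w)² = (-2×0.0349)² = 0.00488
δQ/Q = √(0.00786) = 0.0886
Q = 0.005142, so δQ = 0.0886 × 0.005142 = 0.000456.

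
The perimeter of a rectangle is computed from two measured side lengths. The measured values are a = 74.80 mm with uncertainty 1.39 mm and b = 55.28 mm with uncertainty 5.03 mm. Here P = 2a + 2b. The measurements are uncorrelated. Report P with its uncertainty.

260.2 ± 10.4 mm

Sums and differences: (δP)² = Σ (cᵢ δxᵢ)².
  (2·δa)² = 7.73;  (2·δb)² = 101
δP = √(109) = 10.4 mm
P = 260.2 mm.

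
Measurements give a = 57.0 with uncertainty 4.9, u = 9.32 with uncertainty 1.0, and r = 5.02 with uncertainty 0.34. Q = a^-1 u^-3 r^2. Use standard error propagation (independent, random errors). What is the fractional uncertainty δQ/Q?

For a monomial Q ∝ a^-1, u^-3, r^2, fractional errors add in quadrature:
  (-1·δa/a)² = (-1×0.0860)² = 0.00739;  (-3·δu/u)² = (-3×0.107)² = 0.104;  (2·δr/r)² = (2×0.0677)² = 0.0183
δQ/Q = √(0.129) = 0.360

0.360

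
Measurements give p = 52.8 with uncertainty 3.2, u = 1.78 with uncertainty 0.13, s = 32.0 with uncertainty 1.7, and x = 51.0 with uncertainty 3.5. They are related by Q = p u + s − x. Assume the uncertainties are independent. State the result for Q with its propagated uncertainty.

75.0 ± 9.73

Let w = p·u = 94.0. δw/w = √((1·δp/p)² + (1·δu/u)²) = √(0.00367 + 0.00533) = 0.0949, so δw = 8.92.
Q = w + s − x: δQ = √(δw² + δs² + δx²) = √(79.6 + 2.89 + 12.2) = 9.73
Q = 75.0.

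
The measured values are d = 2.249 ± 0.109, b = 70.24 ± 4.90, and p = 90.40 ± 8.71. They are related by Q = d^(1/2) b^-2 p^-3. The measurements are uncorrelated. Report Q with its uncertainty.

Products/powers → add relative errors in quadrature, weighted by exponent:
  (½·δd/d)² = (0.5×0.0485)² = 0.000587;  (-2·δb/b)² = (-2×0.0698)² = 0.0195;  (-3·δp/p)² = (-3×0.0963)² = 0.0835
δQ/Q = √(0.104) = 0.322
Q = 4.115e-10, so δQ = 0.322 × 4.115e-10 = 1.32e-10.

(4.115 ± 1.32) × 10^-10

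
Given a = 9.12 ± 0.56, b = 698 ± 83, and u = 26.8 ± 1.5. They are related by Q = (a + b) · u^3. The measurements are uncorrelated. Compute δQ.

Let w = a + b = 707. δw = √(δa² + δb²) = √(0.314 + 6890) = 83.0, so δw/w = 0.117.
Q is then a monomial in w, u:
δQ/Q = √((δw/w)² + (3·δu/u)²) = √(0.0138 + 0.0282) = 0.205
Q = 1.36e+07, so δQ = 0.205 × 1.36e+07 = 2.79e+06.

2.79e+06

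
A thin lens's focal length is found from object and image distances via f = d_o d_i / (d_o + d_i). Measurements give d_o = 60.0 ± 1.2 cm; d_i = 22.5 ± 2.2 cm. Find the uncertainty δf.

∂f/∂d_o = (d_i/(d_o+d_i))² = 0.0744;  ∂f/∂d_i = (d_o/(d_o+d_i))² = 0.529
δf = √((∂f/∂d_o · δd_o)² + (∂f/∂d_i · δd_i)²) = √(0.00797 + 1.35) = 1.17 cm

1.17 cm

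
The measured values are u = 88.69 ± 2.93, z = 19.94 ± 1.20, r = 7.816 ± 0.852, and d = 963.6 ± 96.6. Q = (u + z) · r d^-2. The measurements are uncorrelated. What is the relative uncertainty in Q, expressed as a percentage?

Let w = u + z = 108.6. δw = √(δu² + δz²) = √(8.58 + 1.44) = 3.17, so δw/w = 0.0291.
Q is then a monomial in w, r, d:
δQ/Q = √((δw/w)² + (1·δr/r)² + (-2·δd/d)²) = √(0.000850 + 0.0119 + 0.0402) = 0.230

23.0%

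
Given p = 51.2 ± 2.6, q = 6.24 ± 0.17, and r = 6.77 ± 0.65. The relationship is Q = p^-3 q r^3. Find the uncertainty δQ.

0.00472

Since Q is a product/quotient, work with relative uncertainties:
  (-3·δp/p)² = (-3×0.0508)² = 0.0232;  (1·δq/q)² = (1×0.0272)² = 0.000742;  (3·δr/r)² = (3×0.0960)² = 0.0830
δQ/Q = √(0.107) = 0.327
Q = 0.0144, so δQ = 0.327 × 0.0144 = 0.00472.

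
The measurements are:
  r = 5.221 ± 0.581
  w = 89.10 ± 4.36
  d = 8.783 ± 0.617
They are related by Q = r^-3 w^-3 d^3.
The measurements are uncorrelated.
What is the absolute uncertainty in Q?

2.83e-06

Relative error in a monomial: (δQ/Q)² = Σ (nᵢ · δxᵢ/xᵢ)².
  (-3·δr/r)² = (-3×0.111)² = 0.111;  (-3·δw/w)² = (-3×0.0489)² = 0.0216;  (3·δd/d)² = (3×0.0702)² = 0.0444
δQ/Q = √(0.177) = 0.421
Q = 6.73e-06, so δQ = 0.421 × 6.73e-06 = 2.83e-06.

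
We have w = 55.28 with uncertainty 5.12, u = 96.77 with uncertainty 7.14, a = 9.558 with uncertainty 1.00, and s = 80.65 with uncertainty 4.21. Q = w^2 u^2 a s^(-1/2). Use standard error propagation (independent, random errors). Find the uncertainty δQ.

Q is a product of powers, so relative uncertainties combine in quadrature:
  (2·δw/w)² = (2×0.0926)² = 0.0343;  (2·δu/u)² = (2×0.0738)² = 0.0218;  (1·δa/a)² = (1×0.105)² = 0.0109;  (−½·δs/s)² = (-0.5×0.0522)² = 0.000681
δQ/Q = √(0.0677) = 0.260
Q = 3.046e+07, so δQ = 0.260 × 3.046e+07 = 7.93e+06.

7.93e+06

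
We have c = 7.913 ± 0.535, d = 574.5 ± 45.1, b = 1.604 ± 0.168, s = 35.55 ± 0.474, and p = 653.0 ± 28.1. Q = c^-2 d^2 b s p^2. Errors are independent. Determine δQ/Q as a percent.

24.8%

For a monomial Q ∝ c^-2, d^2, b, s, p^2, fractional errors add in quadrature:
  (-2·δc/c)² = (-2×0.0676)² = 0.0183;  (2·δd/d)² = (2×0.0785)² = 0.0247;  (1·δb/b)² = (1×0.105)² = 0.0110;  (1·δs/s)² = (1×0.0133)² = 0.000178;  (2·δp/p)² = (2×0.0430)² = 0.00741
δQ/Q = √(0.0615) = 0.248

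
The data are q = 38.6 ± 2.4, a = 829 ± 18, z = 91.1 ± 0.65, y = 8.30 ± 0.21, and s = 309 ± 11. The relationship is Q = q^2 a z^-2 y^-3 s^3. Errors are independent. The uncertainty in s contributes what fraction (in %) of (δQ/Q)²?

(δQ/Q)² = (2·δq/q)² + (1·δa/a)² + (-2·δz/z)² + (-3·δy/y)² + (3·δs/s)²
  q term: (2×0.0622)² = 0.0155
  a term: (1×0.0217)² = 0.000471
  z term: (-2×0.00714)² = 0.000204
  y term: (-3×0.0253)² = 0.00576
  s term: (3×0.0356)² = 0.0114
Total = 0.0333. Share from s = 0.0114/0.0333 = 0.342.

34.2%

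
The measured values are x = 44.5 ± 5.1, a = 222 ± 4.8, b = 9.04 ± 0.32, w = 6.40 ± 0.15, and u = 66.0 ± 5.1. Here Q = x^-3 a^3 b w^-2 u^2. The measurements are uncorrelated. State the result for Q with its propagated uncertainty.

(1.19 ± 0.462) × 10^5

Relative error in a monomial: (δQ/Q)² = Σ (nᵢ · δxᵢ/xᵢ)².
  (-3·δx/x)² = (-3×0.115)² = 0.118;  (3·δa/a)² = (3×0.0216)² = 0.00421;  (1·δb/b)² = (1×0.0354)² = 0.00125;  (-2·δw/w)² = (-2×0.0234)² = 0.00220;  (2·δu/u)² = (2×0.0773)² = 0.0239
δQ/Q = √(0.150) = 0.387
Q = 1.19e+05, so δQ = 0.387 × 1.19e+05 = 46200.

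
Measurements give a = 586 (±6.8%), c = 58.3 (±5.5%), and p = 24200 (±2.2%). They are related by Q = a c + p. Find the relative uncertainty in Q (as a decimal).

Let w = a·c = 34200. δw/w = √((1·δa/a)² + (1·δc/c)²) = √(0.00462 + 0.00302) = 0.0875, so δw = 2990.
Q = w + p: δQ = √(δw² + δp²) = √(8.93e+06 + 2.83e+05) = 3030
Q = 58400, so δQ/Q = 3030/58400 = 0.0520.

0.0520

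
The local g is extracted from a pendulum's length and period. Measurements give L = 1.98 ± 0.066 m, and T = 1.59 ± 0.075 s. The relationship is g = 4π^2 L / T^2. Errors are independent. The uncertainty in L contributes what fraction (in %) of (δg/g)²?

(δg/g)² = (1·δL/L)² + (-2·δT/T)²
  L term: (1×0.0333)² = 0.00111
  T term: (-2×0.0472)² = 0.00890
Total = 0.0100. Share from L = 0.00111/0.0100 = 0.111.

11.1%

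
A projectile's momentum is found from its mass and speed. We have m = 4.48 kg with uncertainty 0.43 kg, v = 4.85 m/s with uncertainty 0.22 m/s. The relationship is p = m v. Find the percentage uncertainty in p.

For a monomial p ∝ m, v, fractional errors add in quadrature:
  (1·δm/m)² = (1×0.0960)² = 0.00921;  (1·δv/v)² = (1×0.0454)² = 0.00206
δp/p = √(0.0113) = 0.106

10.6%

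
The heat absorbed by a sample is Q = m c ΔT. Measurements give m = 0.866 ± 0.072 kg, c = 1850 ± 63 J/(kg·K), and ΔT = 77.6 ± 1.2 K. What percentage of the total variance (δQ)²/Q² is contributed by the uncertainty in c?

14.0%

(δQ/Q)² = (1·δm/m)² + (1·δc/c)² + (1·δΔT/ΔT)²
  m term: (1×0.0831)² = 0.00691
  c term: (1×0.0341)² = 0.00116
  ΔT term: (1×0.0155)² = 0.000239
Total = 0.00831. Share from c = 0.00116/0.00831 = 0.140.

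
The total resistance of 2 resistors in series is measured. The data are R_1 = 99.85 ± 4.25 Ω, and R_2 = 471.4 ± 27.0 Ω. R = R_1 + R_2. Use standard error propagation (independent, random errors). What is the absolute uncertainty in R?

27.3 Ω

Absolute uncertainties add in quadrature for a linear combination:
  (δR_1)² = 18.1;  (δR_2)² = 729
δR = √(747) = 27.3 Ω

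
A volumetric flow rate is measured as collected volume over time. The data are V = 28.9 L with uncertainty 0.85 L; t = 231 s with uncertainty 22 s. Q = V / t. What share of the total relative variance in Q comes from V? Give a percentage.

8.71%

(δQ/Q)² = (1·δV/V)² + (-1·δt/t)²
  V term: (1×0.0294)² = 0.000865
  t term: (-1×0.0952)² = 0.00907
Total = 0.00994. Share from V = 0.000865/0.00994 = 0.0871.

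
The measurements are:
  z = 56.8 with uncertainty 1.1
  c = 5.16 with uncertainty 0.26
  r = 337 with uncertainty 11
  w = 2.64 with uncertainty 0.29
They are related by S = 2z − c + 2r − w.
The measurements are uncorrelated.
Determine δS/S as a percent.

S is a linear combination, so absolute uncertainties add in quadrature:
  (2·δz)² = 4.84;  (δc)² = 0.0676;  (2·δr)² = 484;  (δw)² = 0.0841
δS = √(489) = 22.1
S = 780, so δS/S = 22.1/780 = 0.0284.

2.84%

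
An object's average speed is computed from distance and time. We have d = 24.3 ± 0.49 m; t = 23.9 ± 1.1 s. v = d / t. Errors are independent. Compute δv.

0.0511 m/s

Products/powers → add relative errors in quadrature, weighted by exponent:
  (1·δd/d)² = (1×0.0202)² = 0.000407;  (-1·δt/t)² = (-1×0.0460)² = 0.00212
δv/v = √(0.00252) = 0.0502
v = 1.02 m/s, so δv = 0.0502 × 1.02 = 0.0511 m/s.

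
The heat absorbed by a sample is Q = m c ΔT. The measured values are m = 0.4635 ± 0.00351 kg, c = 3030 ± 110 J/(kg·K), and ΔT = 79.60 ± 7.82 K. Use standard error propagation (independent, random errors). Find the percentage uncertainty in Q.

10.5%

Since Q is a product/quotient, work with relative uncertainties:
  (1·δm/m)² = (1×0.00757)² = 5.73e-05;  (1·δc/c)² = (1×0.0363)² = 0.00132;  (1·δΔT/ΔT)² = (1×0.0982)² = 0.00965
δQ/Q = √(0.0110) = 0.105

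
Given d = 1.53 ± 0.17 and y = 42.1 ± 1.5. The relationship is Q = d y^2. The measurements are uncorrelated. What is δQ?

358

Products/powers → add relative errors in quadrature, weighted by exponent:
  (1·δd/d)² = (1×0.111)² = 0.0123;  (2·δy/y)² = (2×0.0356)² = 0.00508
δQ/Q = √(0.0174) = 0.132
Q = 2710, so δQ = 0.132 × 2710 = 358.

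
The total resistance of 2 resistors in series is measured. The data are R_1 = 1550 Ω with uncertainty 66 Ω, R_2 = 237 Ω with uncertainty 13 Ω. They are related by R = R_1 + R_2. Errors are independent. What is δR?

67.3 Ω

For a sum/difference, combine absolute errors in quadrature:
  (δR_1)² = 4360;  (δR_2)² = 169
δR = √(4520) = 67.3 Ω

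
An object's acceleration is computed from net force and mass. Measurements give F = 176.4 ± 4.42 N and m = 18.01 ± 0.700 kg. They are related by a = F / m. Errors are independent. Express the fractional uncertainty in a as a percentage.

For a monomial a ∝ F, m^-1, fractional errors add in quadrature:
  (1·δF/F)² = (1×0.0251)² = 0.000628;  (-1·δm/m)² = (-1×0.0389)² = 0.00151
δa/a = √(0.00214) = 0.0462

4.62%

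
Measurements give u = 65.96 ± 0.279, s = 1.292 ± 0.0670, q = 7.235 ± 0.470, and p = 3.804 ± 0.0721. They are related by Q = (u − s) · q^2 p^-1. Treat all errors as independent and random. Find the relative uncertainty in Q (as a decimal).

0.131

Let w = u − s = 64.67. δw = √(δu² + δs²) = √(0.0778 + 0.00449) = 0.287, so δw/w = 0.00444.
Q is then a monomial in w, q, p:
δQ/Q = √((δw/w)² + (2·δq/q)² + (-1·δp/p)²) = √(1.97e-05 + 0.0169 + 0.000359) = 0.131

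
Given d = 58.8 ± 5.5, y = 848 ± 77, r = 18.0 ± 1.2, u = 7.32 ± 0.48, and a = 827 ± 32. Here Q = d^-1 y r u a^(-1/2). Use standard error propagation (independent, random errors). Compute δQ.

Relative error in a monomial: (δQ/Q)² = Σ (nᵢ · δxᵢ/xᵢ)².
  (-1·δd/d)² = (-1×0.0935)² = 0.00875;  (1·δy/y)² = (1×0.0908)² = 0.00824;  (1·δr/r)² = (1×0.0667)² = 0.00444;  (1·δu/u)² = (1×0.0656)² = 0.00430;  (−½·δa/a)² = (-0.5×0.0387)² = 0.000374
δQ/Q = √(0.0261) = 0.162
Q = 66.1, so δQ = 0.162 × 66.1 = 10.7.

10.7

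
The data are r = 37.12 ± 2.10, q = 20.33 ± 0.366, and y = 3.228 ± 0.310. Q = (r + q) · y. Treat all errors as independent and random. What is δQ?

Let u = r + q = 57.45. δu = √(δr² + δq²) = √(4.41 + 0.134) = 2.13, so δu/u = 0.0371.
Q is then a monomial in u, y:
δQ/Q = √((δu/u)² + (1·δy/y)²) = √(0.00138 + 0.00922) = 0.103
Q = 185.4, so δQ = 0.103 × 185.4 = 19.1.

19.1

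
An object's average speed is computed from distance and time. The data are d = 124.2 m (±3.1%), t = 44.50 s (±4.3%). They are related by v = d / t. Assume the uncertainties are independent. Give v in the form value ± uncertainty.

2.791 ± 0.148 m/s

Relative error in a monomial: (δv/v)² = Σ (nᵢ · δxᵢ/xᵢ)².
  (1·δd/d)² = (1×0.0310)² = 0.000961;  (-1·δt/t)² = (-1×0.0430)² = 0.00185
δv/v = √(0.00281) = 0.0530
v = 2.791 m/s, so δv = 0.0530 × 2.791 = 0.148 m/s.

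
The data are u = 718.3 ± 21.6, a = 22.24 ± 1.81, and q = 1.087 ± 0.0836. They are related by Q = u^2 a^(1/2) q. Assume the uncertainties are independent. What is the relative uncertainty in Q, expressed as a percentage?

10.6%

Since Q is a product/quotient, work with relative uncertainties:
  (2·δu/u)² = (2×0.0301)² = 0.00362;  (½·δa/a)² = (0.5×0.0814)² = 0.00166;  (1·δq/q)² = (1×0.0769)² = 0.00591
δQ/Q = √(0.0112) = 0.106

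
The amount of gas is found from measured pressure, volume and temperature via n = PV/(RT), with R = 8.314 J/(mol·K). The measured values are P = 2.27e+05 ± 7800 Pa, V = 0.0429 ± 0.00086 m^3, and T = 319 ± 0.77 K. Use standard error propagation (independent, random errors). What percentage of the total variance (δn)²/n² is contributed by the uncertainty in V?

25.3%

(δn/n)² = (1·δP/P)² + (1·δV/V)² + (-1·δT/T)²
  P term: (1×0.0344)² = 0.00118
  V term: (1×0.0200)² = 0.000402
  T term: (-1×0.00241)² = 5.83e-06
Total = 0.00159. Share from V = 0.000402/0.00159 = 0.253.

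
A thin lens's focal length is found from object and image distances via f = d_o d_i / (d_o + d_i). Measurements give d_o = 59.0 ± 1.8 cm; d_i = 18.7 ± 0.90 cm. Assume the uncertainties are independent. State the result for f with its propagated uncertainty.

14.2 ± 0.529 cm

∂f/∂d_o = (d_i/(d_o+d_i))² = 0.0579;  ∂f/∂d_i = (d_o/(d_o+d_i))² = 0.577
δf = √((∂f/∂d_o · δd_o)² + (∂f/∂d_i · δd_i)²) = √(0.0109 + 0.269) = 0.529 cm
f = 14.2 cm.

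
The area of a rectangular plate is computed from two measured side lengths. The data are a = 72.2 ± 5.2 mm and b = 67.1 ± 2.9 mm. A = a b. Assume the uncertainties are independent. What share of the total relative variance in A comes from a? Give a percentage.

73.5%

(δA/A)² = (1·δa/a)² + (1·δb/b)²
  a term: (1×0.0720)² = 0.00519
  b term: (1×0.0432)² = 0.00187
Total = 0.00706. Share from a = 0.00519/0.00706 = 0.735.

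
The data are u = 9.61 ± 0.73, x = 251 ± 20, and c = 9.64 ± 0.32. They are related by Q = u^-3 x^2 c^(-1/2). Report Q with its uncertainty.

22.9 ± 6.37

Products/powers → add relative errors in quadrature, weighted by exponent:
  (-3·δu/u)² = (-3×0.0760)² = 0.0519;  (2·δx/x)² = (2×0.0797)² = 0.0254;  (−½·δc/c)² = (-0.5×0.0332)² = 0.000275
δQ/Q = √(0.0776) = 0.279
Q = 22.9, so δQ = 0.279 × 22.9 = 6.37.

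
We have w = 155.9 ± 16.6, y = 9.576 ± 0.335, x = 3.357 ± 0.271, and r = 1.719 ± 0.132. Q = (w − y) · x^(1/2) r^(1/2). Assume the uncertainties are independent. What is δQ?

44.4

Let u = w − y = 146.3. δu = √(δw² + δy²) = √(276 + 0.112) = 16.6, so δu/u = 0.113.
Q is then a monomial in u, x, r:
δQ/Q = √((δu/u)² + (½·δx/x)² + (½·δr/r)²) = √(0.0129 + 0.00163 + 0.00147) = 0.126
Q = 351.5, so δQ = 0.126 × 351.5 = 44.4.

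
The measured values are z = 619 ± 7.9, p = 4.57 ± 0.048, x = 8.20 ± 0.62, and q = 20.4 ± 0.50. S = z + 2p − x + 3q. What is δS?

8.07

Absolute uncertainties add in quadrature for a linear combination:
  (δz)² = 62.4;  (2·δp)² = 0.00922;  (δx)² = 0.384;  (3·δq)² = 2.25
δS = √(65.1) = 8.07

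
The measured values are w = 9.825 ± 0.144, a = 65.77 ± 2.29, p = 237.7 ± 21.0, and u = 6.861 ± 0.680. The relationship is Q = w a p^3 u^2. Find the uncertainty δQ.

Since Q is a product/quotient, work with relative uncertainties:
  (1·δw/w)² = (1×0.0147)² = 0.000215;  (1·δa/a)² = (1×0.0348)² = 0.00121;  (3·δp/p)² = (3×0.0883)² = 0.0702;  (2·δu/u)² = (2×0.0991)² = 0.0393
δQ/Q = √(0.111) = 0.333
Q = 4.085e+11, so δQ = 0.333 × 4.085e+11 = 1.36e+11.

1.36e+11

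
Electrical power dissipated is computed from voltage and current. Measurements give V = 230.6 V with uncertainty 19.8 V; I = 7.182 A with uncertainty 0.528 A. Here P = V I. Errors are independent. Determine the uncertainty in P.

Each factor contributes (exponent × relative error)² to (δP/P)²:
  (1·δV/V)² = (1×0.0859)² = 0.00737;  (1·δI/I)² = (1×0.0735)² = 0.00540
δP/P = √(0.0128) = 0.113
P = 1656 W, so δP = 0.113 × 1656 = 187 W.

187 W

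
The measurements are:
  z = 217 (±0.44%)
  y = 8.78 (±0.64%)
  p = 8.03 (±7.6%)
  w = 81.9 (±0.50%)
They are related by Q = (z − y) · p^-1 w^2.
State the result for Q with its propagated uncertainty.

(1.74 ± 0.134) × 10^5

Let u = z − y = 208. δu = √(δz² + δy²) = √(0.912 + 0.00316) = 0.956, so δu/u = 0.00459.
Q is then a monomial in u, p, w:
δQ/Q = √((δu/u)² + (-1·δp/p)² + (2·δw/w)²) = √(2.11e-05 + 0.00578 + 0.000100) = 0.0768
Q = 1.74e+05, so δQ = 0.0768 × 1.74e+05 = 13400.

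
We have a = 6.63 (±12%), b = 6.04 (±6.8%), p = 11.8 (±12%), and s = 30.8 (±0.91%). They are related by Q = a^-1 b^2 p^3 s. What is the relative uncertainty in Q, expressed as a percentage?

Products/powers → add relative errors in quadrature, weighted by exponent:
  (-1·δa/a)² = (-1×0.120)² = 0.0144;  (2·δb/b)² = (2×0.0680)² = 0.0185;  (3·δp/p)² = (3×0.120)² = 0.130;  (1·δs/s)² = (1×0.00910)² = 8.28e-05
δQ/Q = √(0.163) = 0.403

40.3%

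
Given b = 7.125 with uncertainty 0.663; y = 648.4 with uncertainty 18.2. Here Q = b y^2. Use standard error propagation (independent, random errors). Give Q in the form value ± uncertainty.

(2.996 ± 0.326) × 10^6

Each factor contributes (exponent × relative error)² to (δQ/Q)²:
  (1·δb/b)² = (1×0.0931)² = 0.00866;  (2·δy/y)² = (2×0.0281)² = 0.00315
δQ/Q = √(0.0118) = 0.109
Q = 2.996e+06, so δQ = 0.109 × 2.996e+06 = 3.26e+05.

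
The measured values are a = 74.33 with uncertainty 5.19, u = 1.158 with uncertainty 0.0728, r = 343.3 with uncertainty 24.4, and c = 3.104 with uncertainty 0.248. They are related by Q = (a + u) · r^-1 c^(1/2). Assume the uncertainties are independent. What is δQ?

Let w = a + u = 75.49. δw = √(δa² + δu²) = √(26.9 + 0.00530) = 5.19, so δw/w = 0.0688.
Q is then a monomial in w, r, c:
δQ/Q = √((δw/w)² + (-1·δr/r)² + (½·δc/c)²) = √(0.00473 + 0.00505 + 0.00160) = 0.107
Q = 0.3874, so δQ = 0.107 × 0.3874 = 0.0413.

0.0413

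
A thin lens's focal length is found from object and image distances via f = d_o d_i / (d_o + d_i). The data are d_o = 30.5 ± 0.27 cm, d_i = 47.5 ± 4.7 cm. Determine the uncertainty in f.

∂f/∂d_o = (d_i/(d_o+d_i))² = 0.371;  ∂f/∂d_i = (d_o/(d_o+d_i))² = 0.153
δf = √((∂f/∂d_o · δd_o)² + (∂f/∂d_i · δd_i)²) = √(0.0100 + 0.516) = 0.726 cm

0.726 cm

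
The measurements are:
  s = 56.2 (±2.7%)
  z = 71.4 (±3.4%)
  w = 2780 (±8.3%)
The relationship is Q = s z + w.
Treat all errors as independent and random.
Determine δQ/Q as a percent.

4.26%

Let p = s·z = 4010. δp/p = √((1·δs/s)² + (1·δz/z)²) = √(0.000729 + 0.00116) = 0.0434, so δp = 174.
Q = p + w: δQ = √(δp² + δw²) = √(30400 + 53200) = 289
Q = 6790, so δQ/Q = 289/6790 = 0.0426.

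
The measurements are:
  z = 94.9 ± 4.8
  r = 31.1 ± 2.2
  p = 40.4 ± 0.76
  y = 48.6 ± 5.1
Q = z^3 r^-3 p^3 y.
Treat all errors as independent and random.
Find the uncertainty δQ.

Each factor contributes (exponent × relative error)² to (δQ/Q)²:
  (3·δz/z)² = (3×0.0506)² = 0.0230;  (-3·δr/r)² = (-3×0.0707)² = 0.0450;  (3·δp/p)² = (3×0.0188)² = 0.00318;  (1·δy/y)² = (1×0.105)² = 0.0110
δQ/Q = √(0.0823) = 0.287
Q = 9.11e+07, so δQ = 0.287 × 9.11e+07 = 2.61e+07.

2.61e+07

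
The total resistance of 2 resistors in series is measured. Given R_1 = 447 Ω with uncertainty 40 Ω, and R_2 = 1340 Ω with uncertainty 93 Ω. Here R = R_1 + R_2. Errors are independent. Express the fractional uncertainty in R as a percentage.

For a sum/difference, combine absolute errors in quadrature:
  (δR_1)² = 1600;  (δR_2)² = 8650
δR = √(10200) = 101 Ω
R = 1790 Ω, so δR/R = 101/1790 = 0.0567.

5.67%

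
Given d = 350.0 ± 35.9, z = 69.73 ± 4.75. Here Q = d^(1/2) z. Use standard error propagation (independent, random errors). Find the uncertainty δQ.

111

Products/powers → add relative errors in quadrature, weighted by exponent:
  (½·δd/d)² = (0.5×0.103)² = 0.00263;  (1·δz/z)² = (1×0.0681)² = 0.00464
δQ/Q = √(0.00727) = 0.0853
Q = 1305, so δQ = 0.0853 × 1305 = 111.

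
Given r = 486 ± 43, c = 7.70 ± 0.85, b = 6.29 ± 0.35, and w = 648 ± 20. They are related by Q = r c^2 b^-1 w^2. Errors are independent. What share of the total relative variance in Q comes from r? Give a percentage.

12.3%

(δQ/Q)² = (1·δr/r)² + (2·δc/c)² + (-1·δb/b)² + (2·δw/w)²
  r term: (1×0.0885)² = 0.00783
  c term: (2×0.110)² = 0.0487
  b term: (-1×0.0556)² = 0.00310
  w term: (2×0.0309)² = 0.00381
Total = 0.0635. Share from r = 0.00783/0.0635 = 0.123.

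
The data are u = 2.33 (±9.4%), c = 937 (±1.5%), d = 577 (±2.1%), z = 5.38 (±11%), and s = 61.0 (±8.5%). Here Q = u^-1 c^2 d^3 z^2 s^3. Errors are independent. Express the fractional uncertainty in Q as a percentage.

35.7%

Each factor contributes (exponent × relative error)² to (δQ/Q)²:
  (-1·δu/u)² = (-1×0.0940)² = 0.00884;  (2·δc/c)² = (2×0.0150)² = 0.000900;  (3·δd/d)² = (3×0.0210)² = 0.00397;  (2·δz/z)² = (2×0.110)² = 0.0484;  (3·δs/s)² = (3×0.0850)² = 0.0650
δQ/Q = √(0.127) = 0.357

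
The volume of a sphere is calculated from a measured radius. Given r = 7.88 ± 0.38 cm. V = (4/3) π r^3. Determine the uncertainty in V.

V ∝ r^3, so δV/V = |3| · δr/r = 3 × 0.0482 = 0.145.
V = 2050 cm^3, so δV = 0.145 × 2050 = 297 cm^3.

297 cm^3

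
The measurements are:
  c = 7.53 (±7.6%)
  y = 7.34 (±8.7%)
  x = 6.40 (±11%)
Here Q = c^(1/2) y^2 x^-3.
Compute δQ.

Since Q is a product/quotient, work with relative uncertainties:
  (½·δc/c)² = (0.5×0.0760)² = 0.00144;  (2·δy/y)² = (2×0.0870)² = 0.0303;  (-3·δx/x)² = (-3×0.110)² = 0.109
δQ/Q = √(0.141) = 0.375
Q = 0.564, so δQ = 0.375 × 0.564 = 0.211.

0.211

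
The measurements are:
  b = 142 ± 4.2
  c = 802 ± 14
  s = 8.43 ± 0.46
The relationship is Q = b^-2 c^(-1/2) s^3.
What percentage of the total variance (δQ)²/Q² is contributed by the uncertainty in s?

(δQ/Q)² = (-2·δb/b)² + (−½·δc/c)² + (3·δs/s)²
  b term: (-2×0.0296)² = 0.00350
  c term: (-0.5×0.0175)² = 7.62e-05
  s term: (3×0.0546)² = 0.0268
Total = 0.0304. Share from s = 0.0268/0.0304 = 0.882.

88.2%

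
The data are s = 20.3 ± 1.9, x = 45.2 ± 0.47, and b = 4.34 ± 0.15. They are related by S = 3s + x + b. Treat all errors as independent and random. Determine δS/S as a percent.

S is a linear combination, so absolute uncertainties add in quadrature:
  (3·δs)² = 32.5;  (δx)² = 0.221;  (δb)² = 0.0225
δS = √(32.7) = 5.72
S = 110, so δS/S = 5.72/110 = 0.0518.

5.18%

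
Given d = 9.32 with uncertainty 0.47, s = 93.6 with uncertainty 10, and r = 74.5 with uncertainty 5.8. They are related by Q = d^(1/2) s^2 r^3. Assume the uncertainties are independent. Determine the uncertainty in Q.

3.51e+09

Products/powers → add relative errors in quadrature, weighted by exponent:
  (½·δd/d)² = (0.5×0.0504)² = 0.000636;  (2·δs/s)² = (2×0.107)² = 0.0457;  (3·δr/r)² = (3×0.0779)² = 0.0545
δQ/Q = √(0.101) = 0.318
Q = 1.11e+10, so δQ = 0.318 × 1.11e+10 = 3.51e+09.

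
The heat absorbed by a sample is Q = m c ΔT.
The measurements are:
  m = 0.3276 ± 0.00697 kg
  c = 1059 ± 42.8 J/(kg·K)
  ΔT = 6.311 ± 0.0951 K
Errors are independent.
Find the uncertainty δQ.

105 J

Products/powers → add relative errors in quadrature, weighted by exponent:
  (1·δm/m)² = (1×0.0213)² = 0.000453;  (1·δc/c)² = (1×0.0404)² = 0.00163;  (1·δΔT/ΔT)² = (1×0.0151)² = 0.000227
δQ/Q = √(0.00231) = 0.0481
Q = 2189 J, so δQ = 0.0481 × 2189 = 105 J.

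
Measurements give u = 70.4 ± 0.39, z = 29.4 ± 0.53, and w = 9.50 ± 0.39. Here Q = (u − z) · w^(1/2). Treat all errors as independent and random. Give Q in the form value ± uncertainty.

Let h = u − z = 41.0. δh = √(δu² + δz²) = √(0.152 + 0.281) = 0.658, so δh/h = 0.0160.
Q is then a monomial in h, w:
δQ/Q = √((δh/h)² + (½·δw/w)²) = √(0.000258 + 0.000421) = 0.0261
Q = 126, so δQ = 0.0261 × 126 = 3.29.

126 ± 3.29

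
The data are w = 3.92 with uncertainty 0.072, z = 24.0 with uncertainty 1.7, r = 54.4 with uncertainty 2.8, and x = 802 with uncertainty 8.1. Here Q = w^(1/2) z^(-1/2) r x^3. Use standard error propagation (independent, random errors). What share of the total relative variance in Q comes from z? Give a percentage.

(δQ/Q)² = (½·δw/w)² + (−½·δz/z)² + (1·δr/r)² + (3·δx/x)²
  w term: (0.5×0.0184)² = 8.43e-05
  z term: (-0.5×0.0708)² = 0.00125
  r term: (1×0.0515)² = 0.00265
  x term: (3×0.0101)² = 0.000918
Total = 0.00491. Share from z = 0.00125/0.00491 = 0.256.

25.6%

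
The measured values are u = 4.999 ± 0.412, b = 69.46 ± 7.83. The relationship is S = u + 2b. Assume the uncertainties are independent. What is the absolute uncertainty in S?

Sums and differences: (δS)² = Σ (cᵢ δxᵢ)².
  (δu)² = 0.170;  (2·δb)² = 245
δS = √(245) = 15.7

15.7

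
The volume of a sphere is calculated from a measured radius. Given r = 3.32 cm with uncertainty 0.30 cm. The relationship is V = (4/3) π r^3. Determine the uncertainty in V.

41.6 cm^3

Each factor contributes (exponent × relative error)² to (δV/V)²:
  (3·δr/r)² = (3×0.0904)² = 0.0735
δV/V = √(0.0735) = 0.271
V = 153 cm^3, so δV = 0.271 × 153 = 41.6 cm^3.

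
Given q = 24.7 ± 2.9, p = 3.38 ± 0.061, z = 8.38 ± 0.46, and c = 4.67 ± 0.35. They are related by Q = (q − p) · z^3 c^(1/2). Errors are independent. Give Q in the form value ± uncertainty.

27100 ± 5880

Let u = q − p = 21.3. δu = √(δq² + δp²) = √(8.41 + 0.00372) = 2.90, so δu/u = 0.136.
Q is then a monomial in u, z, c:
δQ/Q = √((δu/u)² + (3·δz/z)² + (½·δc/c)²) = √(0.0185 + 0.0271 + 0.00140) = 0.217
Q = 27100, so δQ = 0.217 × 27100 = 5880.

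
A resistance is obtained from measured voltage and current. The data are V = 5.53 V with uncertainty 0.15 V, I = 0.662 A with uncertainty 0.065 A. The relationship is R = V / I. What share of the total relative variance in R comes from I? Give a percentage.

92.9%

(δR/R)² = (1·δV/V)² + (-1·δI/I)²
  V term: (1×0.0271)² = 0.000736
  I term: (-1×0.0982)² = 0.00964
Total = 0.0104. Share from I = 0.00964/0.0104 = 0.929.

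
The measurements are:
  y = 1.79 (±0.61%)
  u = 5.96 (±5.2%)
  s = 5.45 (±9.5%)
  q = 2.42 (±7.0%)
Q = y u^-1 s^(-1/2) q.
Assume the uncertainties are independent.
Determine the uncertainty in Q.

0.0310

Relative error in a monomial: (δQ/Q)² = Σ (nᵢ · δxᵢ/xᵢ)².
  (1·δy/y)² = (1×0.00610)² = 3.72e-05;  (-1·δu/u)² = (-1×0.0520)² = 0.00270;  (−½·δs/s)² = (-0.5×0.0950)² = 0.00226;  (1·δq/q)² = (1×0.0700)² = 0.00490
δQ/Q = √(0.00990) = 0.0995
Q = 0.311, so δQ = 0.0995 × 0.311 = 0.0310.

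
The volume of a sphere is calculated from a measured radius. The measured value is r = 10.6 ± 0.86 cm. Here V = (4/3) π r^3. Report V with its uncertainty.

V ∝ r^3, so δV/V = |3| · δr/r = 3 × 0.0811 = 0.243.
V = 4990 cm^3, so δV = 0.243 × 4990 = 1210 cm^3.

4990 ± 1210 cm^3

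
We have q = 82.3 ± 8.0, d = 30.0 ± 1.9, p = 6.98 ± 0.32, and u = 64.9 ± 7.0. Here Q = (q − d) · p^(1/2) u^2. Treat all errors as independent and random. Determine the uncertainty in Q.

1.56e+05

Let w = q − d = 52.3. δw = √(δq² + δd²) = √(64.0 + 3.61) = 8.22, so δw/w = 0.157.
Q is then a monomial in w, p, u:
δQ/Q = √((δw/w)² + (½·δp/p)² + (2·δu/u)²) = √(0.0247 + 0.000525 + 0.0465) = 0.268
Q = 5.82e+05, so δQ = 0.268 × 5.82e+05 = 1.56e+05.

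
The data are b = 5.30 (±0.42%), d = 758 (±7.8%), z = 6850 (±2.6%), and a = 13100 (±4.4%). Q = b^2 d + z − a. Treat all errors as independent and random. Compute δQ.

1780

Let p = b^2·d = 21300. δp/p = √((2·δb/b)² + (1·δd/d)²) = √(7.06e-05 + 0.00608) = 0.0785, so δp = 1670.
Q = p + z − a: δQ = √(δp² + δz² + δa²) = √(2.79e+06 + 31700 + 3.32e+05) = 1780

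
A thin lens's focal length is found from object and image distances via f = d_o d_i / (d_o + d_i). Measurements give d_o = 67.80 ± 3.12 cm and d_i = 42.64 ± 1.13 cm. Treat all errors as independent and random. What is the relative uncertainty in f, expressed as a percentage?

2.41%

∂f/∂d_o = (d_i/(d_o+d_i))² = 0.149;  ∂f/∂d_i = (d_o/(d_o+d_i))² = 0.377
δf = √((∂f/∂d_o · δd_o)² + (∂f/∂d_i · δd_i)²) = √(0.216 + 0.181) = 0.631 cm
f = 26.18 cm, so δf/f = 0.631/26.18 = 0.0241.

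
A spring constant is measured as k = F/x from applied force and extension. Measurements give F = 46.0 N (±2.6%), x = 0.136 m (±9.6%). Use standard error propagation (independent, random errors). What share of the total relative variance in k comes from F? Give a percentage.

(δk/k)² = (1·δF/F)² + (-1·δx/x)²
  F term: (1×0.0260)² = 0.000676
  x term: (-1×0.0960)² = 0.00922
Total = 0.00989. Share from F = 0.000676/0.00989 = 0.0683.

6.83%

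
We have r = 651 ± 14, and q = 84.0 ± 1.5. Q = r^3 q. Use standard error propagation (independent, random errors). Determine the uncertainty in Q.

1.55e+09

Since Q is a product/quotient, work with relative uncertainties:
  (3·δr/r)² = (3×0.0215)² = 0.00416;  (1·δq/q)² = (1×0.0179)² = 0.000319
δQ/Q = √(0.00448) = 0.0669
Q = 2.32e+10, so δQ = 0.0669 × 2.32e+10 = 1.55e+09.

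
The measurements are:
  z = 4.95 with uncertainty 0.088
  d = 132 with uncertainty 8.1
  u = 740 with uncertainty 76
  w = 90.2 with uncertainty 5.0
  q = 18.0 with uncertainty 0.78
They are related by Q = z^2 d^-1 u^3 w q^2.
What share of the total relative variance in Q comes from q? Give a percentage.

6.79%

(δQ/Q)² = (2·δz/z)² + (-1·δd/d)² + (3·δu/u)² + (1·δw/w)² + (2·δq/q)²
  z term: (2×0.0178)² = 0.00126
  d term: (-1×0.0614)² = 0.00377
  u term: (3×0.103)² = 0.0949
  w term: (1×0.0554)² = 0.00307
  q term: (2×0.0433)² = 0.00751
Total = 0.111. Share from q = 0.00751/0.111 = 0.0679.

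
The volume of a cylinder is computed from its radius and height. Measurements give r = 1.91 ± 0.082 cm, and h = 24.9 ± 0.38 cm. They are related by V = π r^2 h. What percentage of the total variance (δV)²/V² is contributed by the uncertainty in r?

(δV/V)² = (2·δr/r)² + (1·δh/h)²
  r term: (2×0.0429)² = 0.00737
  h term: (1×0.0153)² = 0.000233
Total = 0.00761. Share from r = 0.00737/0.00761 = 0.969.

96.9%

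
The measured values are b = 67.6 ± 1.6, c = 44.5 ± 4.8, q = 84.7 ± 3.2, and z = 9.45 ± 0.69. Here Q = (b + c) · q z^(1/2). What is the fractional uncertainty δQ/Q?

0.0693

Let u = b + c = 112. δu = √(δb² + δc²) = √(2.56 + 23.0) = 5.06, so δu/u = 0.0451.
Q is then a monomial in u, q, z:
δQ/Q = √((δu/u)² + (1·δq/q)² + (½·δz/z)²) = √(0.00204 + 0.00143 + 0.00133) = 0.0693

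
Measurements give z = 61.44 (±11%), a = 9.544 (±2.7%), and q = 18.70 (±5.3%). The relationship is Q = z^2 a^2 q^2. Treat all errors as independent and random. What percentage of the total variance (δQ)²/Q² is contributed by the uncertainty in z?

(δQ/Q)² = (2·δz/z)² + (2·δa/a)² + (2·δq/q)²
  z term: (2×0.110)² = 0.0484
  a term: (2×0.0270)² = 0.00292
  q term: (2×0.0530)² = 0.0112
Total = 0.0626. Share from z = 0.0484/0.0626 = 0.774.

77.4%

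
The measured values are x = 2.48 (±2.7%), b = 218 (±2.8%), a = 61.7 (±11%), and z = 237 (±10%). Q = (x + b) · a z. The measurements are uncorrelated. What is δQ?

4.88e+05

Let u = x + b = 220. δu = √(δx² + δb²) = √(0.00448 + 37.3) = 6.10, so δu/u = 0.0277.
Q is then a monomial in u, a, z:
δQ/Q = √((δu/u)² + (1·δa/a)² + (1·δz/z)²) = √(0.000767 + 0.0121 + 0.0100) = 0.151
Q = 3.22e+06, so δQ = 0.151 × 3.22e+06 = 4.88e+05.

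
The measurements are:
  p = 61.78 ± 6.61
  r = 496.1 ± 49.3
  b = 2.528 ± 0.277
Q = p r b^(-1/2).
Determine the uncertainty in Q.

3010

Relative error in a monomial: (δQ/Q)² = Σ (nᵢ · δxᵢ/xᵢ)².
  (1·δp/p)² = (1×0.107)² = 0.0114;  (1·δr/r)² = (1×0.0994)² = 0.00988;  (−½·δb/b)² = (-0.5×0.110)² = 0.00300
δQ/Q = √(0.0243) = 0.156
Q = 19280, so δQ = 0.156 × 19280 = 3010.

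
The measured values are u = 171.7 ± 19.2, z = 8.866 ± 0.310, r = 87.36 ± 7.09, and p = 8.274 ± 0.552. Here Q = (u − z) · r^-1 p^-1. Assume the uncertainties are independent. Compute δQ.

Let w = u − z = 162.8. δw = √(δu² + δz²) = √(369 + 0.0961) = 19.2, so δw/w = 0.118.
Q is then a monomial in w, r, p:
δQ/Q = √((δw/w)² + (-1·δr/r)² + (-1·δp/p)²) = √(0.0139 + 0.00659 + 0.00445) = 0.158
Q = 0.2253, so δQ = 0.158 × 0.2253 = 0.0356.

0.0356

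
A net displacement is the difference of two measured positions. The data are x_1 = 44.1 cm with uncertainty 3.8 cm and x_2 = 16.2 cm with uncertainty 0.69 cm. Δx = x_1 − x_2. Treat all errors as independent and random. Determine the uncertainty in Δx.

3.86 cm

Δx is a linear combination, so absolute uncertainties add in quadrature:
  (δx_1)² = 14.4;  (δx_2)² = 0.476
δΔx = √(14.9) = 3.86 cm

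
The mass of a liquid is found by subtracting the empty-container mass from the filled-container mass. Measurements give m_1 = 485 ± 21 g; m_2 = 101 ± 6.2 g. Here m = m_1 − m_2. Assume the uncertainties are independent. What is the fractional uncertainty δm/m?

0.0570

Each term contributes (cᵢ δxᵢ)² to (δm)²:
  (δm_1)² = 441;  (δm_2)² = 38.4
δm = √(479) = 21.9 g
m = 384 g, so δm/m = 21.9/384 = 0.0570.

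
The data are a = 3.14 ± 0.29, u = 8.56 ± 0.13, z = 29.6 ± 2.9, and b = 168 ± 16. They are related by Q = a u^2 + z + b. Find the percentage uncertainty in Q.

6.47%

Let p = a·u^2 = 230. δp/p = √((1·δa/a)² + (2·δu/u)²) = √(0.00853 + 0.000923) = 0.0972, so δp = 22.4.
Q = p + z + b: δQ = √(δp² + δz² + δb²) = √(500 + 8.41 + 256) = 27.7
Q = 428, so δQ/Q = 27.7/428 = 0.0647.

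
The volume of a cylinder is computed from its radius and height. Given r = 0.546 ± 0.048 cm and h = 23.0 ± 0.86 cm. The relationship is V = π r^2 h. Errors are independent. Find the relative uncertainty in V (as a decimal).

0.180

For a monomial V ∝ r^2, h, fractional errors add in quadrature:
  (2·δr/r)² = (2×0.0879)² = 0.0309;  (1·δh/h)² = (1×0.0374)² = 0.00140
δV/V = √(0.0323) = 0.180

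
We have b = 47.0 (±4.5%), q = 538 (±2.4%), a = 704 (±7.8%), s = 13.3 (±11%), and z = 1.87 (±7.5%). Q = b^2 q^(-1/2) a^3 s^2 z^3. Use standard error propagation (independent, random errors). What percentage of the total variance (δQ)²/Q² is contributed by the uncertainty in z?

31.2%

(δQ/Q)² = (2·δb/b)² + (−½·δq/q)² + (3·δa/a)² + (2·δs/s)² + (3·δz/z)²
  b term: (2×0.0450)² = 0.00810
  q term: (-0.5×0.0240)² = 0.000144
  a term: (3×0.0780)² = 0.0548
  s term: (2×0.110)² = 0.0484
  z term: (3×0.0750)² = 0.0506
Total = 0.162. Share from z = 0.0506/0.162 = 0.312.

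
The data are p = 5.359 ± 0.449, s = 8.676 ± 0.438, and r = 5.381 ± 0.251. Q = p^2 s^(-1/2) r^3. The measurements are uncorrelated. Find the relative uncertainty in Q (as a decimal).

0.220

Since Q is a product/quotient, work with relative uncertainties:
  (2·δp/p)² = (2×0.0838)² = 0.0281;  (−½·δs/s)² = (-0.5×0.0505)² = 0.000637;  (3·δr/r)² = (3×0.0466)² = 0.0196
δQ/Q = √(0.0483) = 0.220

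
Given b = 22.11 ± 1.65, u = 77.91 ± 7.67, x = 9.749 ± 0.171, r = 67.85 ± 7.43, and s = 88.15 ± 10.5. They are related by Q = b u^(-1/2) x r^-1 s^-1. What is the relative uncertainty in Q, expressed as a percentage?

18.6%

Each factor contributes (exponent × relative error)² to (δQ/Q)²:
  (1·δb/b)² = (1×0.0746)² = 0.00557;  (−½·δu/u)² = (-0.5×0.0984)² = 0.00242;  (1·δx/x)² = (1×0.0175)² = 0.000308;  (-1·δr/r)² = (-1×0.110)² = 0.0120;  (-1·δs/s)² = (-1×0.119)² = 0.0142
δQ/Q = √(0.0345) = 0.186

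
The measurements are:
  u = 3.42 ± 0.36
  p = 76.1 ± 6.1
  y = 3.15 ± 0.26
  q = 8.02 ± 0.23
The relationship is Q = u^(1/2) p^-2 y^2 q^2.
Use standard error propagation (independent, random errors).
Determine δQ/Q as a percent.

24.3%

Each factor contributes (exponent × relative error)² to (δQ/Q)²:
  (½·δu/u)² = (0.5×0.105)² = 0.00277;  (-2·δp/p)² = (-2×0.0802)² = 0.0257;  (2·δy/y)² = (2×0.0825)² = 0.0273;  (2·δq/q)² = (2×0.0287)² = 0.00329
δQ/Q = √(0.0590) = 0.243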